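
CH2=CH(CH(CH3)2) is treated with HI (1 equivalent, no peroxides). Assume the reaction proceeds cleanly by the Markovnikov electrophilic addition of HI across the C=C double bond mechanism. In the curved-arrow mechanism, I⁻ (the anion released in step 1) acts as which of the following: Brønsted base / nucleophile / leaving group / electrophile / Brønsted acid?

Step 3: The I⁻ anion donates a lone pair to the carbocation, forming the new C–I σ-bond and giving the neutral alkyl halide.
I⁻ (the anion released in step 1) donates an electron pair to form a new σ-bond to carbon — it is the nucleophile.

nucleophile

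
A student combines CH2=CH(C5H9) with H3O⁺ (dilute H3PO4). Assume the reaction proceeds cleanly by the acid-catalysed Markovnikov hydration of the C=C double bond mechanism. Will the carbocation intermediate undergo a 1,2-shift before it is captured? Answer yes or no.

The first-formed carbocation is secondary.
The adjacent cyclopentyl carbon already bears 2 other carbon substituents and has a hydrogen to migrate; after a 1,2-hydride shift from that carbon the positive charge sits on a tertiary centre.
Tertiary is more stable than secondary, so the shift occurs.

yes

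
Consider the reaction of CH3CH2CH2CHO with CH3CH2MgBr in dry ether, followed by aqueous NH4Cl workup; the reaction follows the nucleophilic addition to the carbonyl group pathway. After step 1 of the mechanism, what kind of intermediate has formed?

tetrahedral alkoxide intermediate

Step 1: A lone pair / filled orbital on the carbanion-like carbon of CH3CH2MgBr attacks the electrophilic carbonyl carbon; the π(C=O) electrons shift onto oxygen, producing a tetrahedral alkoxide intermediate.
After step 1 the species present is a tetrahedral alkoxide intermediate.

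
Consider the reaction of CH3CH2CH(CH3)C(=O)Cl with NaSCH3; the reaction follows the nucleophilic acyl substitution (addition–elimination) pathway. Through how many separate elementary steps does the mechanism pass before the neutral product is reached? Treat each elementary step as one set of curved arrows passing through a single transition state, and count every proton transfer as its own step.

2

Step 1: CH3S⁻ adds to the carbonyl carbon; the C=O π electrons shift onto oxygen and a tetrahedral alkoxide intermediate forms.
Step 2: An oxygen lone pair re-forms the C=O π bond as the C–Cl σ-bond breaks; Cl⁻ is expelled.
Total: 2 elementary steps.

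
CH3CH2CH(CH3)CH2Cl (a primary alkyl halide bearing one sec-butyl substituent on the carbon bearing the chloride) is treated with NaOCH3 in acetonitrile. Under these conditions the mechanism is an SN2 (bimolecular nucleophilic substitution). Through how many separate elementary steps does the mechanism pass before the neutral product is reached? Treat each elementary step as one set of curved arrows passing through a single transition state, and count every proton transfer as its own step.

1

Step 1: The methoxide nucleophile donates a lone pair from O to the α-carbon in a backside attack; simultaneously the C–Cl σ-bond breaks and both of its electrons leave with Cl⁻. One concerted step with inversion of configuration.
Total: 1 elementary step.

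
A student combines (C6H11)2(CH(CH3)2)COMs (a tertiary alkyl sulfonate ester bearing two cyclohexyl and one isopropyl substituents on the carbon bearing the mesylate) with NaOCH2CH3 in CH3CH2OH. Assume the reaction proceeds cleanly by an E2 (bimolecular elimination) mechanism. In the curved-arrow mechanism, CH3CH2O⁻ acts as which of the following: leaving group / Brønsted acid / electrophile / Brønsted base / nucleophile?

Step 1: In one step, CH3CH2O⁻ pulls off a β-proton, the C–O bond cleaves, and a C=C double bond forms between the α- and β-carbons (E2, anti elimination).
CH3CH2O⁻ accepts a proton in a proton-transfer step — a Brønsted base.

Brønsted base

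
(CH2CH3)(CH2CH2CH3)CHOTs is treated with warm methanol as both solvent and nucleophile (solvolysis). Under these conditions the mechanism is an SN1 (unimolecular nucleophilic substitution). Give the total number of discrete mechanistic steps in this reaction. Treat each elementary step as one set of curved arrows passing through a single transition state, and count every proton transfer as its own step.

3

Step 1: Rate-determining heterolysis of the C–O bond gives TsO⁻ and a secondary carbocation.
(No 1,2-shift: no single shift to an adjacent carbon would give a more stable cation.)
Step 2: A lone pair on the oxygen of CH3OH attacks the carbocation, forming a new C–O σ-bond and an oxonium ion.
Step 3: Deprotonation of the oxonium oxygen by solvent methanol yields the neutral ether.
Total: 3 elementary steps.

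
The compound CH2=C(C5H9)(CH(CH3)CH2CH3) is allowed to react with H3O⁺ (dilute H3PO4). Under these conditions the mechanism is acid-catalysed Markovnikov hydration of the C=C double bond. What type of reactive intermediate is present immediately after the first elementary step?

Step 1: Electrophilic addition begins with the π(C=C) electrons forming a bond to the proton of H3O⁺. Following Markovnikov's rule, the resulting cation is tertiary. H2O is released.
After step 1 the species present is a tertiary carbocation.

tertiary carbocation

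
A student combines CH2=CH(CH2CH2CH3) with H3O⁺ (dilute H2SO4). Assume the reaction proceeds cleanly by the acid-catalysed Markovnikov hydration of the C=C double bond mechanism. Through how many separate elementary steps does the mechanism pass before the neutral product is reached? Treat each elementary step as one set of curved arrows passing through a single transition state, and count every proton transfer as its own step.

3

Step 1: Electrophilic addition begins with the π(C=C) electrons forming a bond to the proton of H3O⁺. Following Markovnikov's rule, the resulting cation is secondary. H2O is released.
(No 1,2-shift: no single shift to an adjacent carbon would give a more stable cation.)
Step 2: Nucleophilic capture of the cation by H2O produces the protonated alcohol (an oxonium ion).
Step 3: H2O removes a proton from the oxonium oxygen, regenerating H3O⁺ and giving the neutral alcohol.
Total: 3 elementary steps.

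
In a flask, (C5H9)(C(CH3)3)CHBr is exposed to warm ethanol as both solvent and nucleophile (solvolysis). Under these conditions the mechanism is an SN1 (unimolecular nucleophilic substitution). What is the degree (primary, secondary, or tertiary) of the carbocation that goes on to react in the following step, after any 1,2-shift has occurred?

tertiary

Step 1: Unassisted departure of Br⁻ (taking the C–Br bonding pair) generates a secondary carbocation.
Step 2: Carbocation rearrangement: a 1,2-hydride shift from the adjacent cyclopentyl carbon converts the initially-formed secondary cation into the more stable tertiary cation.
The cation rearranges from secondary to tertiary via a 1,2-hydride shift from the adjacent cyclopentyl carbon; the tertiary cation is what reacts next.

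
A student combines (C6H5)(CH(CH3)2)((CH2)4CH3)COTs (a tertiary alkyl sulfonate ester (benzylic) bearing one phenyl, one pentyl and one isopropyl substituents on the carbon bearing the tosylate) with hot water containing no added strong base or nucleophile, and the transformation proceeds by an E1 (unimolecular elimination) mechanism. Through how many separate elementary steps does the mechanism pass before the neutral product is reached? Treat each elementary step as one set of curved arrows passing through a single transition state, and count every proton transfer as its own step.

2

Step 1: The C–O bond breaks with both electrons going to the tosylate; TsO⁻ leaves and a tertiary carbocation remains.
(No 1,2-shift: no single shift to an adjacent carbon would give a more stable cation.)
Step 2: A water molecule (solvent) deprotonates a β-carbon; as the C–H bond breaks, those electrons form the new alkene π bond.
Total: 2 elementary steps.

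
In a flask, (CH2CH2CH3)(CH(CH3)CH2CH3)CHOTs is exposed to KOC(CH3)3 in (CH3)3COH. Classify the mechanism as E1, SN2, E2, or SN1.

E2

Conditions: a strong/bulky base with a secondary substrate bearing a β-hydrogen.
These conditions are the textbook signature of the E2 pathway.
A strong (often hindered) base removes a β-H in concert with loss of the leaving group — bimolecular elimination.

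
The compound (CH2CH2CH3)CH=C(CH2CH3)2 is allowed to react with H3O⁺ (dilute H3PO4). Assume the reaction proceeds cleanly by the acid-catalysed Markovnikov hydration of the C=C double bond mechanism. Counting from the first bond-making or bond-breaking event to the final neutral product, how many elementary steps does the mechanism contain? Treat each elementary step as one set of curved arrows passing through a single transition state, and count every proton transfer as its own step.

Step 1: The π electrons of the C=C bond attack a proton of H3O⁺; Markovnikov addition places the new C–H on the less-substituted alkene carbon, so the positive charge ends up on the more-substituted carbon — a tertiary carbocation. H2O is released.
(No 1,2-shift: no single shift to an adjacent carbon would give a more stable cation.)
Step 2: Nucleophilic capture of the cation by H2O produces the protonated alcohol (an oxonium ion).
Step 3: Proton transfer from the O–H of the oxonium ion to H2O completes the catalytic cycle and yields the alcohol.
Total: 3 elementary steps.

3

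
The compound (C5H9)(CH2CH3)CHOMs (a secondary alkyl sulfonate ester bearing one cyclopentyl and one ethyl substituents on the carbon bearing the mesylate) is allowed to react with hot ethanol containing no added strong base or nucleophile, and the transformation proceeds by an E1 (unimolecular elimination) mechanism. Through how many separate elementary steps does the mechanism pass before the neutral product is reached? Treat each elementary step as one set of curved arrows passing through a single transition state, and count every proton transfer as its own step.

3

Step 1: Ionisation: the C–O σ-bond cleaves heterolytically; both bonding electrons depart with MsO⁻, leaving a secondary carbocation at the α-carbon.
Step 2: Carbocation rearrangement: a 1,2-hydride shift from the adjacent cyclopentyl carbon converts the initially-formed secondary cation into the more stable tertiary cation.
Step 3: An ethanol molecule (solvent) deprotonates a β-carbon; as the C–H bond breaks, those electrons form the new alkene π bond.
Total: 3 elementary steps.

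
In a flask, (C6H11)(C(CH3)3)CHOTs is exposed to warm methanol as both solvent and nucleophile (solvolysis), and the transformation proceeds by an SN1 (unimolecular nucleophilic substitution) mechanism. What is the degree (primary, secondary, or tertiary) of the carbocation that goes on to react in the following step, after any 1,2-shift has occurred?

tertiary

Step 1: Ionisation: the C–O σ-bond cleaves heterolytically; both bonding electrons depart with TsO⁻, leaving a secondary carbocation at the α-carbon.
Step 2: Carbocation rearrangement: a 1,2-hydride shift from the adjacent cyclohexyl carbon converts the initially-formed secondary cation into the more stable tertiary cation.
The cation rearranges from secondary to tertiary via a 1,2-hydride shift from the adjacent cyclohexyl carbon; the tertiary cation is what reacts next.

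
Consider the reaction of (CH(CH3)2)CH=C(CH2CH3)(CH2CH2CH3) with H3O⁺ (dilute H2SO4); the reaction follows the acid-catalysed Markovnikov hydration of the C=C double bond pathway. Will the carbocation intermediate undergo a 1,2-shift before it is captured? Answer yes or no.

The first-formed carbocation is tertiary.
No single 1,2-shift to an adjacent carbon would produce a more-substituted cation than the one already present, so no rearrangement occurs.

no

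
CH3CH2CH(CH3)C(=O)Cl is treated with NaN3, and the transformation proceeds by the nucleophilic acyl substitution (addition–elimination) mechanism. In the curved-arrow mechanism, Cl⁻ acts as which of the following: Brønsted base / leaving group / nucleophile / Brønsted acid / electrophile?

Step 2: Elimination step: re-formation of the carbonyl π bond drives out Cl⁻, giving the new acyl compound.
Cl⁻ departs with both electrons of the breaking σ-bond — that is the definition of a leaving group.

leaving group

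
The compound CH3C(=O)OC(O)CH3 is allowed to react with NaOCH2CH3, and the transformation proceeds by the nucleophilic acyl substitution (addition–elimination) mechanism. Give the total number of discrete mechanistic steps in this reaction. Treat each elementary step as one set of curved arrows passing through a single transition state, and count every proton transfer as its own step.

Step 1: Nucleophilic addition of CH3CH2O⁻ to the acyl carbon breaks the π(C=O) bond and yields a tetrahedral, anionic intermediate.
Step 2: Collapse of the tetrahedral intermediate: the alkoxide oxygen pushes its lone pair back to re-form C=O while CH3CO2⁻ leaves.
Total: 2 elementary steps.

2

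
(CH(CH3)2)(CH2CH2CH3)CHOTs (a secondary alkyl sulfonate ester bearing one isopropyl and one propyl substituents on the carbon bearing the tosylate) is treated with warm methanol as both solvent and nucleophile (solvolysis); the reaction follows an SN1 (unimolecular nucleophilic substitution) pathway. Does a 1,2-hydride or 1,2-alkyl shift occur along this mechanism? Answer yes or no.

yes

The first-formed carbocation is secondary.
The adjacent isopropyl carbon already bears 2 other carbon substituents and has a hydrogen to migrate; after a 1,2-hydride shift from that carbon the positive charge sits on a tertiary centre.
Tertiary is more stable than secondary, so the shift occurs.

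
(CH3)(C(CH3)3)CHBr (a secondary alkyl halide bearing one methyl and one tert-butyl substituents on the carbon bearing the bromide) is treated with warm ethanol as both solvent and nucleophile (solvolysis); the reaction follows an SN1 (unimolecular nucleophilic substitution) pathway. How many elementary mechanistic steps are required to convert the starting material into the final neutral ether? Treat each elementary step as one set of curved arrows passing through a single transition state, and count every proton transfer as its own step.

4

Step 1: The C–Br bond breaks with both electrons going to the bromide; Br⁻ leaves and a secondary carbocation remains.
Step 2: Carbocation rearrangement: a 1,2-methyl shift from the adjacent tert-butyl carbon converts the initially-formed secondary cation into the more stable tertiary cation.
Step 3: A lone pair on the oxygen of CH3CH2OH attacks the carbocation, forming a new C–O σ-bond and an oxonium ion.
Step 4: Deprotonation of the oxonium oxygen by solvent ethanol yields the neutral ether.
Total: 4 elementary steps.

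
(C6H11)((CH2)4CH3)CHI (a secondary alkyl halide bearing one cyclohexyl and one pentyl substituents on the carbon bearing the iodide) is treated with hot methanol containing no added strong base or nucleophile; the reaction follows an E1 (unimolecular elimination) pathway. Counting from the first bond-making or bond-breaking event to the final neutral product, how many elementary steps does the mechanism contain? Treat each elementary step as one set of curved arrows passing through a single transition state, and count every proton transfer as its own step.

3

Step 1: Rate-determining heterolysis of the C–I bond gives I⁻ and a secondary carbocation.
Step 2: Carbocation rearrangement: a 1,2-hydride shift from the adjacent cyclohexyl carbon converts the initially-formed secondary cation into the more stable tertiary cation.
Step 3: Loss of a β-proton to a methanol molecule of the solvent: the C–H bonding pair collapses toward the cationic carbon to form the C=C π bond, yielding the alkene.
Total: 3 elementary steps.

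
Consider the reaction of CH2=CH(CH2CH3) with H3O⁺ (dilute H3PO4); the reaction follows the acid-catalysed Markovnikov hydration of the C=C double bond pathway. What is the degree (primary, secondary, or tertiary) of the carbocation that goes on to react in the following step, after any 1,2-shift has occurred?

secondary

Step 1: Electrophilic addition begins with the π(C=C) electrons forming a bond to the proton of H3O⁺. Following Markovnikov's rule, the resulting cation is secondary. H2O is released.
No single 1,2-shift to an adjacent carbon would give a more-substituted cation, so no rearrangement occurs.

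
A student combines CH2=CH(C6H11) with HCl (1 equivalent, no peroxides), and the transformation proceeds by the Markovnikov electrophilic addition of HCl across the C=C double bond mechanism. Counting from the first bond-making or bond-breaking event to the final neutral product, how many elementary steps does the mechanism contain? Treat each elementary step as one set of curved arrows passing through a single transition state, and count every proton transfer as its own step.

3

Step 1: Electrophilic addition begins with the π(C=C) electrons forming a bond to the proton of HCl. Following Markovnikov's rule, the resulting cation is secondary. The H–Cl bond breaks heterolytically, releasing Cl⁻.
Step 2: A 1,2-hydride shift from the adjacent cyclohexyl carbon moves the positive charge from the secondary centre to an adjacent carbon, generating a more stable tertiary carbocation.
Step 3: Nucleophilic attack by Cl⁻ on the carbocation completes the addition, giving R–Cl.
Total: 3 elementary steps.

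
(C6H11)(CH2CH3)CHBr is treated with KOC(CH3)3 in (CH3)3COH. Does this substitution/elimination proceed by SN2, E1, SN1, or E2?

E2

Conditions: a strong/bulky base with a secondary substrate bearing a β-hydrogen.
These conditions are the textbook signature of the E2 pathway.
A strong (often hindered) base removes a β-H in concert with loss of the leaving group — bimolecular elimination.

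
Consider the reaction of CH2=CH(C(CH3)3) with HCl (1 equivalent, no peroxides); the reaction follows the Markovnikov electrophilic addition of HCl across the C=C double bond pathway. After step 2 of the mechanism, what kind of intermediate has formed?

Step 1: The π electrons of the C=C bond attack a proton of HCl; Markovnikov addition places the new C–H on the less-substituted alkene carbon, so the positive charge ends up on the more-substituted carbon — a secondary carbocation. The H–Cl bond breaks heterolytically, releasing Cl⁻.
Step 2: Carbocation rearrangement: a 1,2-methyl shift from the adjacent tert-butyl carbon converts the initially-formed secondary cation into the more stable tertiary cation.
After step 2 the species present is a tertiary carbocation.

tertiary carbocation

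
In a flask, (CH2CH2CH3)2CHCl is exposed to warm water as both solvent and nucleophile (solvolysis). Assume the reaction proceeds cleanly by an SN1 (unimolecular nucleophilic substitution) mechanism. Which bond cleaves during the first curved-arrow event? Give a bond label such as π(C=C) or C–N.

C–Cl

Step 1: The C–Cl bond breaks with both electrons going to the chloride; Cl⁻ leaves and a secondary carbocation remains.
The bond broken in this step is the C–Cl bond.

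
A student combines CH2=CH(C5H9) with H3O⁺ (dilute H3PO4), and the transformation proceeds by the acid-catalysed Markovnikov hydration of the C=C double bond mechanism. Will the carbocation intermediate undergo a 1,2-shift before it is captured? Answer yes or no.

yes

The first-formed carbocation is secondary.
The adjacent cyclopentyl carbon already bears 2 other carbon substituents and has a hydrogen to migrate; after a 1,2-hydride shift from that carbon the positive charge sits on a tertiary centre.
Tertiary is more stable than secondary, so the shift occurs.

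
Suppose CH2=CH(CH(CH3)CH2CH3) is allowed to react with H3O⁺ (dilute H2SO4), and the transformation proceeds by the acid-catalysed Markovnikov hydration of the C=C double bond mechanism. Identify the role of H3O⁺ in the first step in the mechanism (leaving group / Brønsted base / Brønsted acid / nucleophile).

Brønsted acid

Step 1: The π electrons of the C=C bond attack a proton of H3O⁺; Markovnikov addition places the new C–H on the less-substituted alkene carbon, so the positive charge ends up on the more-substituted carbon — a secondary carbocation. H2O is released.
H3O⁺ in the first step donates a proton in a proton-transfer step — a Brønsted acid.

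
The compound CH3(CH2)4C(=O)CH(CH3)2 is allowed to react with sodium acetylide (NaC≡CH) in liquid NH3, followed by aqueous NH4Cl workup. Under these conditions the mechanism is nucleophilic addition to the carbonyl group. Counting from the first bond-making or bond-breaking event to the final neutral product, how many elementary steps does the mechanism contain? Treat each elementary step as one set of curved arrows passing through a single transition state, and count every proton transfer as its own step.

2

Step 1: HC≡C⁻ attacks the sp² carbonyl carbon; the C=O π bond breaks and the electrons end up as a lone pair on the alkoxide oxygen of the tetrahedral intermediate.
Step 2: The alkoxide picks up a proton during aqueous NH4Cl workup to yield a propargyl alcohol.
Total: 2 elementary steps.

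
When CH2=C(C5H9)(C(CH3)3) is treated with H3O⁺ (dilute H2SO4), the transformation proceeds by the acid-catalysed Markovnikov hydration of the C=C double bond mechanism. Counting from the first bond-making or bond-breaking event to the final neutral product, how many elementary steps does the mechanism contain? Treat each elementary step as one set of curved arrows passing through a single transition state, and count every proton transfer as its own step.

Step 1: The π electrons of the C=C bond attack a proton of H3O⁺; Markovnikov addition places the new C–H on the less-substituted alkene carbon, so the positive charge ends up on the more-substituted carbon — a tertiary carbocation. H2O is released.
(No 1,2-shift: no single shift to an adjacent carbon would give a more stable cation.)
Step 2: A lone pair on the oxygen of H2O attacks the carbocation, forming a C–O bond and an oxonium ion (a protonated alcohol).
Step 3: H2O removes a proton from the oxonium oxygen, regenerating H3O⁺ and giving the neutral alcohol.
Total: 3 elementary steps.

3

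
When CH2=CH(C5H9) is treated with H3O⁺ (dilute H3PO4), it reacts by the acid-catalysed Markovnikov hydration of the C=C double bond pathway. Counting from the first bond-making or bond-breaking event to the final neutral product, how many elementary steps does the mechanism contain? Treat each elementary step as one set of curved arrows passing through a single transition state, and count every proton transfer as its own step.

Step 1: Protonation of the alkene by H3O⁺: the π bond acts as the nucleophile and picks up H⁺, giving the more stable (Markovnikov) secondary carbocation. H2O is released.
Step 2: A 1,2-hydride shift from the adjacent cyclopentyl carbon moves the positive charge from the secondary centre to an adjacent carbon, generating a more stable tertiary carbocation.
Step 3: Nucleophilic capture of the cation by H2O produces the protonated alcohol (an oxonium ion).
Step 4: H2O removes a proton from the oxonium oxygen, regenerating H3O⁺ and giving the neutral alcohol.
Total: 4 elementary steps.

4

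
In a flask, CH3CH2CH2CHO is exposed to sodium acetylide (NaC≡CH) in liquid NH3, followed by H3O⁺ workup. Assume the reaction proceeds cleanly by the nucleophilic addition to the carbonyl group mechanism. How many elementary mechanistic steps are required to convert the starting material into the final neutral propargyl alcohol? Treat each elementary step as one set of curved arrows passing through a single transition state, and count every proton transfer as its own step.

2

Step 1: Nucleophilic addition: HC≡C⁻ adds to the carbonyl carbon, pushing the π(C=O) electron pair onto oxygen and giving a tetrahedral alkoxide.
Step 2: On H3O⁺ workup the alkoxide oxygen is protonated, giving a propargyl alcohol.
Total: 2 elementary steps.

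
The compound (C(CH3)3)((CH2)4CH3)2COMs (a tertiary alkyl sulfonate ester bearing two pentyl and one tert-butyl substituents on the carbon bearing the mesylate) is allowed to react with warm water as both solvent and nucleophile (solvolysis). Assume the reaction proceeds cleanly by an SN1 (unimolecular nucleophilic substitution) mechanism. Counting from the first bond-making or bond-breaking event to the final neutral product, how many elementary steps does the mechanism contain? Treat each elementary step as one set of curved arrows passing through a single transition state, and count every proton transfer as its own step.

Step 1: Ionisation: the C–O σ-bond cleaves heterolytically; both bonding electrons depart with MsO⁻, leaving a tertiary carbocation at the α-carbon.
(No 1,2-shift: no single shift to an adjacent carbon would give a more stable cation.)
Step 2: Nucleophilic capture: the oxygen of H2O bonds to the cationic carbon, producing an oxonium-ion intermediate.
Step 3: A second solvent molecule removes the proton on oxygen, giving the neutral alcohol product.
Total: 3 elementary steps.

3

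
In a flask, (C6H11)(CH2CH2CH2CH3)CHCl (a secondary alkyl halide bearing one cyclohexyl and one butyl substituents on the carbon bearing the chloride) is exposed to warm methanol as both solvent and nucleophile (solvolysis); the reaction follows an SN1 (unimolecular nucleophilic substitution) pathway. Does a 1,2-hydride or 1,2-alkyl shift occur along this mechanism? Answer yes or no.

The first-formed carbocation is secondary.
The adjacent cyclohexyl carbon already bears 2 other carbon substituents and has a hydrogen to migrate; after a 1,2-hydride shift from that carbon the positive charge sits on a tertiary centre.
Tertiary is more stable than secondary, so the shift occurs.

yes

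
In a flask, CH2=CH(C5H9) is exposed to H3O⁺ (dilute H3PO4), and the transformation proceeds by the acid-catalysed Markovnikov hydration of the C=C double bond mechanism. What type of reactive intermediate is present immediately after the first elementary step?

Step 1: Electrophilic addition begins with the π(C=C) electrons forming a bond to the proton of H3O⁺. Following Markovnikov's rule, the resulting cation is secondary. H2O is released.
After step 1 the species present is a secondary carbocation.

secondary carbocation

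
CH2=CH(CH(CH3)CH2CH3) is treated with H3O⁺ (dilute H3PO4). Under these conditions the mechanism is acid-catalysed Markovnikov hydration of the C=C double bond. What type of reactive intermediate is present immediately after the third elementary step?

oxonium ion

Step 1: Protonation of the alkene by H3O⁺: the π bond acts as the nucleophile and picks up H⁺, giving the more stable (Markovnikov) secondary carbocation. H2O is released.
Step 2: Carbocation rearrangement: a 1,2-hydride shift from the adjacent sec-butyl carbon converts the initially-formed secondary cation into the more stable tertiary cation.
Step 3: Water acts as the nucleophile: an oxygen lone pair bonds to the cationic carbon, giving an oxonium-ion intermediate.
After step 3 the species present is an oxonium ion.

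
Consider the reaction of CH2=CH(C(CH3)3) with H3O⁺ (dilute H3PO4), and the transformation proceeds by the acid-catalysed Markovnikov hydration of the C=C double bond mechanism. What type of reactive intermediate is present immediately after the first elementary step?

Step 1: Electrophilic addition begins with the π(C=C) electrons forming a bond to the proton of H3O⁺. Following Markovnikov's rule, the resulting cation is secondary. H2O is released.
After step 1 the species present is a secondary carbocation.

secondary carbocation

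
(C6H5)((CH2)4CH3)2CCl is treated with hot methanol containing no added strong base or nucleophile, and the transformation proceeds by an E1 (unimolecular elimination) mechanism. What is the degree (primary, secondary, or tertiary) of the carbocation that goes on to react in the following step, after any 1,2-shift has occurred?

tertiary

Step 1: Rate-determining heterolysis of the C–Cl bond gives Cl⁻ and a tertiary carbocation.
No single 1,2-shift to an adjacent carbon would give a more-substituted cation, so no rearrangement occurs.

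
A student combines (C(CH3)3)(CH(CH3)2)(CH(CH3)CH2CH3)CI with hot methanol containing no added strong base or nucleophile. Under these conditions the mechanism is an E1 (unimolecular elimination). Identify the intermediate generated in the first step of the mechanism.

Step 1: Ionisation: the C–I σ-bond cleaves heterolytically; both bonding electrons depart with I⁻, leaving a tertiary carbocation at the α-carbon.
After step 1 the species present is a tertiary carbocation.

tertiary carbocation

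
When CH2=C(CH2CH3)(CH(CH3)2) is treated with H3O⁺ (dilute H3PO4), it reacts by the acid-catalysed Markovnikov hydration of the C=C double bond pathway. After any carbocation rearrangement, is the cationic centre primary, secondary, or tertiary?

tertiary

Step 1: Electrophilic addition begins with the π(C=C) electrons forming a bond to the proton of H3O⁺. Following Markovnikov's rule, the resulting cation is tertiary. H2O is released.
No single 1,2-shift to an adjacent carbon would give a more-substituted cation, so no rearrangement occurs.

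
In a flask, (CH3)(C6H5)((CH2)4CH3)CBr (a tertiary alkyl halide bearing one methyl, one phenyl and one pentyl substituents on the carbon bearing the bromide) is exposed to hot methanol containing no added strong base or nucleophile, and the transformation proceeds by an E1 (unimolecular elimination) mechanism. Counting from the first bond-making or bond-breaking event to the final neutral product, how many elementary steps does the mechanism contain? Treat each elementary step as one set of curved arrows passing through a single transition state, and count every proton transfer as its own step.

Step 1: Rate-determining heterolysis of the C–Br bond gives Br⁻ and a tertiary carbocation.
(No 1,2-shift: no single shift to an adjacent carbon would give a more stable cation.)
Step 2: A weak base (a methanol molecule from the solvent) removes a proton from a carbon adjacent to the cationic centre; the electrons of that C–H bond become the new π(C=C) bond, giving the alkene.
Total: 2 elementary steps.

2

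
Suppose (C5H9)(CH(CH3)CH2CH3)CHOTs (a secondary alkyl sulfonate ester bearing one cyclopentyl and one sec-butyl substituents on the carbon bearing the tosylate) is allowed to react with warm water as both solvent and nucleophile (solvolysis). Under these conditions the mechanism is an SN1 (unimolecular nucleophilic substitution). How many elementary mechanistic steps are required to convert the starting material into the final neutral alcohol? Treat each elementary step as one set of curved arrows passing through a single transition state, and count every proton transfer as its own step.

4

Step 1: Unassisted departure of TsO⁻ (taking the C–O bonding pair) generates a secondary carbocation.
Step 2: A 1,2-hydride shift from the adjacent cyclopentyl carbon moves the positive charge from the secondary centre to an adjacent carbon, generating a more stable tertiary carbocation.
Step 3: H2O donates an oxygen lone pair into the empty p orbital of the cation, giving a protonated alcohol (an oxonium ion).
Step 4: A second solvent molecule removes the proton on oxygen, giving the neutral alcohol product.
Total: 4 elementary steps.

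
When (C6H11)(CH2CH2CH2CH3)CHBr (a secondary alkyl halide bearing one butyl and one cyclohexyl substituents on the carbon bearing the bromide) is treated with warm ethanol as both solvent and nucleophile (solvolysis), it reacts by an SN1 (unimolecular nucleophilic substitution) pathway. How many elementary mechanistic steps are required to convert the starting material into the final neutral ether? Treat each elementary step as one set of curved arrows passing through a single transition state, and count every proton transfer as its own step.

Step 1: The C–Br bond breaks with both electrons going to the bromide; Br⁻ leaves and a secondary carbocation remains.
Step 2: A hydride (H with its bonding pair) migrates from the adjacent cyclohexyl carbon to the cationic centre — a 1,2-hydride shift — upgrading the secondary cation to a tertiary one.
Step 3: A lone pair on the oxygen of CH3CH2OH attacks the carbocation, forming a new C–O σ-bond and an oxonium ion.
Step 4: Proton transfer from the O–H of the oxonium ion to a solvent molecule delivers the neutral ether.
Total: 4 elementary steps.

4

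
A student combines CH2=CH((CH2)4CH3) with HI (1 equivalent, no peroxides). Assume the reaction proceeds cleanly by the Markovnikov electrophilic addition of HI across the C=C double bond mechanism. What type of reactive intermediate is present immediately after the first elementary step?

Step 1: The π electrons of the C=C bond attack a proton of HI; Markovnikov addition places the new C–H on the less-substituted alkene carbon, so the positive charge ends up on the more-substituted carbon — a secondary carbocation. The H–I bond breaks heterolytically, releasing I⁻.
After step 1 the species present is a secondary carbocation.

secondary carbocation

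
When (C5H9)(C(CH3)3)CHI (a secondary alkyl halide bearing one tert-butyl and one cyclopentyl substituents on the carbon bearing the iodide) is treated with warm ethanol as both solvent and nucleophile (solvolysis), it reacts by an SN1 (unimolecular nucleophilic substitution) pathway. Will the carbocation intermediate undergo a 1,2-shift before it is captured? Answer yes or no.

yes

The first-formed carbocation is secondary.
The adjacent cyclopentyl carbon already bears 2 other carbon substituents and has a hydrogen to migrate; after a 1,2-hydride shift from that carbon the positive charge sits on a tertiary centre.
Tertiary is more stable than secondary, so the shift occurs.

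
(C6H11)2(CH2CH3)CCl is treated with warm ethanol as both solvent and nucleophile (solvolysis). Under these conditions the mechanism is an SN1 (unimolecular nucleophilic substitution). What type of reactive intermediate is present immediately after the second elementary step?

oxonium ion

Step 1: Unassisted departure of Cl⁻ (taking the C–Cl bonding pair) generates a tertiary carbocation.
Step 2: Nucleophilic capture: the oxygen of CH3CH2OH bonds to the cationic carbon, producing an oxonium-ion intermediate.
After step 2 the species present is an oxonium ion.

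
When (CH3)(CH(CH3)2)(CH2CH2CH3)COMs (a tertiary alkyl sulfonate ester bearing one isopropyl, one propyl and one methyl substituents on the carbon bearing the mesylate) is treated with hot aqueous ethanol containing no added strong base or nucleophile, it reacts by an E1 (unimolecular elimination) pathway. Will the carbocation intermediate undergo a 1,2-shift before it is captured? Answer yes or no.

The first-formed carbocation is tertiary.
No single 1,2-shift to an adjacent carbon would produce a more-substituted cation than the one already present, so no rearrangement occurs.

no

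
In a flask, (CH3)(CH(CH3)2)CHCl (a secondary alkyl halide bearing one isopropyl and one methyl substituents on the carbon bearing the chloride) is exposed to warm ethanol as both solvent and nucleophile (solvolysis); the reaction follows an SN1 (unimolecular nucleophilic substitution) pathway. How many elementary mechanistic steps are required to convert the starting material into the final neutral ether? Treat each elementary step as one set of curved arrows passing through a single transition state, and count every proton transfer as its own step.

4

Step 1: Ionisation: the C–Cl σ-bond cleaves heterolytically; both bonding electrons depart with Cl⁻, leaving a secondary carbocation at the α-carbon.
Step 2: Carbocation rearrangement: a 1,2-hydride shift from the adjacent isopropyl carbon converts the initially-formed secondary cation into the more stable tertiary cation.
Step 3: A lone pair on the oxygen of CH3CH2OH attacks the carbocation, forming a new C–O σ-bond and an oxonium ion.
Step 4: A second solvent molecule removes the proton on oxygen, giving the neutral ether product.
Total: 4 elementary steps.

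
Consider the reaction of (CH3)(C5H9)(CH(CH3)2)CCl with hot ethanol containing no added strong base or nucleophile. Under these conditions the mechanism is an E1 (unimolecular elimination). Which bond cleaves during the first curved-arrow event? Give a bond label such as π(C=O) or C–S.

Step 1: The C–Cl bond breaks with both electrons going to the chloride; Cl⁻ leaves and a tertiary carbocation remains.
The bond broken in this step is the C–Cl bond.

C–Cl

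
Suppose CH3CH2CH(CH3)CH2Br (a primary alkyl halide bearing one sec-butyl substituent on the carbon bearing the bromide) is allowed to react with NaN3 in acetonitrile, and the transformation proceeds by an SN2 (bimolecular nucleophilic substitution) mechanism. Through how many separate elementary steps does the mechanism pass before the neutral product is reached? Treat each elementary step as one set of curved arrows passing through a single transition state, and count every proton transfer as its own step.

1

Step 1: The azide nucleophile donates a lone pair from N to the α-carbon in a backside attack; simultaneously the C–Br σ-bond breaks and both of its electrons leave with Br⁻. One concerted step with inversion of configuration.
Total: 1 elementary step.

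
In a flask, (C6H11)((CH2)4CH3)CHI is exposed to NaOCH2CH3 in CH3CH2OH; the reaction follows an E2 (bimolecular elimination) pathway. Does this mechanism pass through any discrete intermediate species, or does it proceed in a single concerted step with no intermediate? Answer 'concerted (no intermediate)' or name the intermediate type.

The strong base CH3CH2O⁻ removes a β-hydrogen; in the same concerted event the electrons of the breaking C–H bond form the new π(C=C) bond and the C–I σ-bond breaks, expelling I⁻. Anti-periplanar geometry; one transition state.
All bond changes occur in one transition state; no discrete intermediate is formed.

concerted (no intermediate)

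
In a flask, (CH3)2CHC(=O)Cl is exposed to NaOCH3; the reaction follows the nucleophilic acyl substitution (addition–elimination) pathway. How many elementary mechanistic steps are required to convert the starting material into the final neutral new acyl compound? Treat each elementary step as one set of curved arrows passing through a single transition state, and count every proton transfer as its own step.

2

Step 1: Nucleophilic addition of CH3O⁻ to the acyl carbon breaks the π(C=O) bond and yields a tetrahedral, anionic intermediate.
Step 2: Elimination step: re-formation of the carbonyl π bond drives out Cl⁻, giving the new acyl compound.
Total: 2 elementary steps.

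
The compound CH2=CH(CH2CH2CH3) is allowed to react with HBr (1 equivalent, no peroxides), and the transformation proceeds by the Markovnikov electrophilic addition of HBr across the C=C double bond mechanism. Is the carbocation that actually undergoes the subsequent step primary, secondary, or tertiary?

secondary

Step 1: Protonation of the alkene by HBr: the π bond acts as the nucleophile and picks up H⁺, giving the more stable (Markovnikov) secondary carbocation. The H–Br bond breaks heterolytically, releasing Br⁻.
No single 1,2-shift to an adjacent carbon would give a more-substituted cation, so no rearrangement occurs.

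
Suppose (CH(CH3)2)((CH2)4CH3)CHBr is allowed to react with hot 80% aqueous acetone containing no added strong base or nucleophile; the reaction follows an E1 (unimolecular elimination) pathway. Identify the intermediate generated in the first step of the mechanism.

Step 1: Rate-determining heterolysis of the C–Br bond gives Br⁻ and a secondary carbocation.
After step 1 the species present is a secondary carbocation.

secondary carbocation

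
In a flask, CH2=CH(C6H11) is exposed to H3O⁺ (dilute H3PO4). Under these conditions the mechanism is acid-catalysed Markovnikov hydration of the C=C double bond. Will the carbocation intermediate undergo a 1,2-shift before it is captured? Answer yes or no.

yes

The first-formed carbocation is secondary.
The adjacent cyclohexyl carbon already bears 2 other carbon substituents and has a hydrogen to migrate; after a 1,2-hydride shift from that carbon the positive charge sits on a tertiary centre.
Tertiary is more stable than secondary, so the shift occurs.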